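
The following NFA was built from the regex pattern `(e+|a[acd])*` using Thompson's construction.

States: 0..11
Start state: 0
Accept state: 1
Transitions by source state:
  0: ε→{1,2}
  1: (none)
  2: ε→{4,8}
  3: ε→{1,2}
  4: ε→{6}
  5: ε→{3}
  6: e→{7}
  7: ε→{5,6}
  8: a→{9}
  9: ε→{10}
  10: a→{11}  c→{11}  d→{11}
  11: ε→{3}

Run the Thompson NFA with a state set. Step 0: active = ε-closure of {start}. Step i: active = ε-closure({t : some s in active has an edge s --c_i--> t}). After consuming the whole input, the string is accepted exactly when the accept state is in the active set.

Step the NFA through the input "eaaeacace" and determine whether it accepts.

start: ε-closure({0}) = {0,1,2,4,6,8}
'e' @ 1: {1,2,3,4,5,6,7,8}  (accept∈set)
'a' @ 2: {9,10}
'a' @ 3: {1,2,3,4,6,8,11}  (accept∈set)
'e' @ 4: {1,2,3,4,5,6,7,8}  (accept∈set)
'a' @ 5: {9,10}
'c' @ 6: {1,2,3,4,6,8,11}  (accept∈set)
'a' @ 7: {9,10}
'c' @ 8: {1,2,3,4,6,8,11}  (accept∈set)
'e' @ 9: {1,2,3,4,5,6,7,8}  (accept∈set)
final: {1,2,3,4,5,6,7,8}; accept 1 in set

Answer: ACCEPT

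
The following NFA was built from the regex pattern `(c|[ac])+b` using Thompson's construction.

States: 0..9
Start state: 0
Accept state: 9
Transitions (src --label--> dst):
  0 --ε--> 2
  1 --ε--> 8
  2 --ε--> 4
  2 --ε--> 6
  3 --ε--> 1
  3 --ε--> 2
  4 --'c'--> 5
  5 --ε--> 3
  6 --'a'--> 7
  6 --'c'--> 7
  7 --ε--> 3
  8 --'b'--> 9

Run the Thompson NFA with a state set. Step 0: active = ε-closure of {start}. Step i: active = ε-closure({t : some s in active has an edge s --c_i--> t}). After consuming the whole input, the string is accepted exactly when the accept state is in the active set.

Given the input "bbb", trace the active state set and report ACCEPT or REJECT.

Answer: REJECT

Trace:
S₀ = ε-closure({0}) = {0,2,4,6}
'b' @ 1: {}  — no active states
rest 'bb' ignored (set empty)
after full input: {}  (accept=9 not in)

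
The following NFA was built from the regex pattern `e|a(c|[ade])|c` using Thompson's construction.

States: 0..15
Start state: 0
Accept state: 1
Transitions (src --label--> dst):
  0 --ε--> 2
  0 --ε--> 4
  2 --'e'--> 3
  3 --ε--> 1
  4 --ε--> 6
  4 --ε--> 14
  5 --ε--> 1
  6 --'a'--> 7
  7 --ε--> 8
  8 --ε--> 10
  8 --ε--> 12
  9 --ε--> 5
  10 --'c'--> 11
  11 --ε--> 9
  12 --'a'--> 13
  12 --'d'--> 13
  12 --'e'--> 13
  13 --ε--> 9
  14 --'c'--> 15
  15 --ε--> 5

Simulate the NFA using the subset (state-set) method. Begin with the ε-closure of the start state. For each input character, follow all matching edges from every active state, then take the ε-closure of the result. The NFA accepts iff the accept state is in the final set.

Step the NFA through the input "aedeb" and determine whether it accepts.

S₀ = ε-closure({0}) = {0,2,4,6,14}
'a' @ 1: {7,8,10,12}
'e' @ 2: {1,5,9,13}  [accepting]
'd' @ 3: {}  — no active states
rest 'eb' ignored (set empty)
end set {} — state 1 not in

Answer: REJECT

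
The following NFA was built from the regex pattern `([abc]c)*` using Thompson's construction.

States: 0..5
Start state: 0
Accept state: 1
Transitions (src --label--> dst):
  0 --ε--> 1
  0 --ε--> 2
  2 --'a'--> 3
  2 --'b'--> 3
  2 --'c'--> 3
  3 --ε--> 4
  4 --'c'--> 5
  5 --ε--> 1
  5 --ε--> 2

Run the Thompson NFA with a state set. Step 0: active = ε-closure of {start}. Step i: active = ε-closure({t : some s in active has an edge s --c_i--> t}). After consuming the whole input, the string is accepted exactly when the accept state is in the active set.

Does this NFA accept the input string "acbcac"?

S₀ = ε-closure({0}) = {0,1,2}
'a' @ 1: {3,4}
'c' @ 2: {1,2,5}  (accept∈set)
'b' @ 3: {3,4}
'c' @ 4: {1,2,5}  (accept∈set)
'a' @ 5: {3,4}
'c' @ 6: {1,2,5}  (accept∈set)
final: {1,2,5}; accept 1 in set

Answer: ACCEPT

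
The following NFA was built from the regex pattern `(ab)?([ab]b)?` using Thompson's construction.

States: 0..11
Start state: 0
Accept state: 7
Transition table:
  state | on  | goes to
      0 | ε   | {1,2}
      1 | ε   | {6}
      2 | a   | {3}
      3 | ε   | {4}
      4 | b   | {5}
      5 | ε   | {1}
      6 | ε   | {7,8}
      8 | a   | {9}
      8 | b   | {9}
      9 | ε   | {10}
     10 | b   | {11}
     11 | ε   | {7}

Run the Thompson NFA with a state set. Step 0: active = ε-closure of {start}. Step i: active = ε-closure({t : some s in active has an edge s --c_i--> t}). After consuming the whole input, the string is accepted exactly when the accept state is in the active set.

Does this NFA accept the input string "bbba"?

start: ε-closure({0}) = {0,1,2,6,7,8}
'b' @ 1: {9,10}
'b' @ 2: {7,11}  (accept∈set)
'b' @ 3: {}  — dead — no transitions
rest 'a' ignored (set empty)
after full input: {}  (accept=7 not in)

Answer: REJECT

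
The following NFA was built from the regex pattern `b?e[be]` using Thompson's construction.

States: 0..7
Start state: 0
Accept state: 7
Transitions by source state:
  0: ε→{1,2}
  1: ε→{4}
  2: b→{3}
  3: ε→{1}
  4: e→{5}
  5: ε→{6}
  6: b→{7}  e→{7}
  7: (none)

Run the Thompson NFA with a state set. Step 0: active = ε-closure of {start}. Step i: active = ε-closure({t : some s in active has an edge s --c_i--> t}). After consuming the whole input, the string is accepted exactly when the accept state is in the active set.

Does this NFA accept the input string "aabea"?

Answer: REJECT

Trace:
S₀ = ε-closure({0}) = {0,1,2,4}
'a' @ 1: {}  — no active states
rest 'abea' ignored (set empty)
after full input: {}  (accept=7 not in)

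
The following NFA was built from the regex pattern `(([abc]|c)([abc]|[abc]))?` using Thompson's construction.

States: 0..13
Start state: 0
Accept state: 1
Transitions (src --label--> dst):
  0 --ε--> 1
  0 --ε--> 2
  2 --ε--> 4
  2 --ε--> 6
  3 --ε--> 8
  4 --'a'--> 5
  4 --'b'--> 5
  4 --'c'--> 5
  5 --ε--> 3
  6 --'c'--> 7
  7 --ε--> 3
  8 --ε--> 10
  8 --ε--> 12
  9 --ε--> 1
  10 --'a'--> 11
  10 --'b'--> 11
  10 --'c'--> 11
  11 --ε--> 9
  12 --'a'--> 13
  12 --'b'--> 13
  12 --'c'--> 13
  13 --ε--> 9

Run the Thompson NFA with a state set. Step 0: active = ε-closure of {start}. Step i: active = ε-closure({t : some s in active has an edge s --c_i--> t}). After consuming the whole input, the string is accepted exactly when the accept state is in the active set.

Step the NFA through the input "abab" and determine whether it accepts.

Answer: REJECT

Derivation:
S₀ = ε-closure({0}) = {0,1,2,4,6}
'a' @ 1: {3,5,8,10,12}
'b' @ 2: {1,9,11,13}  [accepting]
'a' @ 3: {}  — state set empty
rest 'b' ignored (set empty)
end set {} — state 1 not in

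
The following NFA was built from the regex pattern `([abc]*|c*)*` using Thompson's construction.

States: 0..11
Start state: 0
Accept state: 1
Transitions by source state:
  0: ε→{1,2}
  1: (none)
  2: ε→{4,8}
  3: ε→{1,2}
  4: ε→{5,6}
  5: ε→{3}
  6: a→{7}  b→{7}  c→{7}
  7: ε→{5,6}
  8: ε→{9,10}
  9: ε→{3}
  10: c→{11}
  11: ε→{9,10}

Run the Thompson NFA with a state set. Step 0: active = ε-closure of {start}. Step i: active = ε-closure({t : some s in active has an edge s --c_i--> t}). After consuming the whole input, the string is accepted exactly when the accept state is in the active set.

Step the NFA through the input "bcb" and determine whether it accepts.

Answer: ACCEPT

Steps:
S₀ = ε-closure({0}) = {0,1,2,3,4,5,6,8,9,10}
'b' @ 1: {1,2,3,4,5,6,7,8,9,10}  ✓accept
'c' @ 2: {1,2,3,4,5,6,7,8,9,10,11}  ✓accept
'b' @ 3: {1,2,3,4,5,6,7,8,9,10}  ✓accept
final: {1,2,3,4,5,6,7,8,9,10}; accept 1 in set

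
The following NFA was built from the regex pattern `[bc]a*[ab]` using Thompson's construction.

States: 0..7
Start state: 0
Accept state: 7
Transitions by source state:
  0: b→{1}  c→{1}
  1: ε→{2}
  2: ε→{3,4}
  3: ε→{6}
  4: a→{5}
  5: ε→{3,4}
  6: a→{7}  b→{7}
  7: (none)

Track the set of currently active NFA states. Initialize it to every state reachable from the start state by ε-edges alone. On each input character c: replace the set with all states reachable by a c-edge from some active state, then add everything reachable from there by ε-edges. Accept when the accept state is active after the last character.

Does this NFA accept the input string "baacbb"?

Answer: REJECT

Steps:
S₀ = ε-closure({0}) = {0}
'b' @ 1: {1,2,3,4,6}
'a' @ 2: {3,4,5,6,7}  (accept∈set)
'a' @ 3: {3,4,5,6,7}  (accept∈set)
'c' @ 4: {}  — dead — no transitions
rest 'bb' ignored (set empty)
after full input: {}  (accept=7 not in)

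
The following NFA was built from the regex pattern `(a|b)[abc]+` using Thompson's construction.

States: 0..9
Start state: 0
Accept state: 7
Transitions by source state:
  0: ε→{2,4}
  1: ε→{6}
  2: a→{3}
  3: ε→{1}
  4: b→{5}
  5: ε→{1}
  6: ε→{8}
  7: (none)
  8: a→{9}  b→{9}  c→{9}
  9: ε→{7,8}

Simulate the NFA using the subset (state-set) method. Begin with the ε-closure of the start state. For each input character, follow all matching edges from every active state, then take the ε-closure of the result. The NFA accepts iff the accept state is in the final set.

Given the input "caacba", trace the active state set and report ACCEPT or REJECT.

Answer: REJECT

Derivation:
initial (ε-close {0}): {0,2,4}
'c' @ 1: {}  — no active states
rest 'aacba' ignored (set empty)
end set {} — state 7 not in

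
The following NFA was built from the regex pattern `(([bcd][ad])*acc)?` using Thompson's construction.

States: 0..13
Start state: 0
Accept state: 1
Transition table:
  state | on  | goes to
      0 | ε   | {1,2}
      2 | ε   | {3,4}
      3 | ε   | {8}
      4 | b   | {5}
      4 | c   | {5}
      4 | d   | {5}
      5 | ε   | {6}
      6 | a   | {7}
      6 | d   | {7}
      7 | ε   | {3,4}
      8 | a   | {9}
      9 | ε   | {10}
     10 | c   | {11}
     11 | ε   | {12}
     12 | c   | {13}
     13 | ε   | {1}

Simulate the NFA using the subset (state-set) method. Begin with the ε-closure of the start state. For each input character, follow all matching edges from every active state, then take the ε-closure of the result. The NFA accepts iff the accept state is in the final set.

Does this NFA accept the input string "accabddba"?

Answer: REJECT

Steps:
S₀ = ε-closure({0}) = {0,1,2,3,4,8}
'a' @ 1: {9,10}
'c' @ 2: {11,12}
'c' @ 3: {1,13}  (accept∈set)
'a' @ 4: {}  — dead — no transitions
rest 'bddba' ignored (set empty)
end set {} — state 1 not in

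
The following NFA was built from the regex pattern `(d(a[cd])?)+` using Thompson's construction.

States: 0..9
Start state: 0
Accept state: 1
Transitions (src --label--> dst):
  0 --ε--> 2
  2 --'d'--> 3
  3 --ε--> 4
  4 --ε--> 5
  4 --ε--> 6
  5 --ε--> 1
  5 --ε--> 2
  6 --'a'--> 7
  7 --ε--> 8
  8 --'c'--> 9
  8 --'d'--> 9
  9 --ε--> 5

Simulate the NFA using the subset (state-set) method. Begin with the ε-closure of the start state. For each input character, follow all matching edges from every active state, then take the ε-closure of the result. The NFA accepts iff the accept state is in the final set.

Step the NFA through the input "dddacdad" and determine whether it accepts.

Answer: ACCEPT

Steps:
initial (ε-close {0}): {0,2}
'd' @ 1: {1,2,3,4,5,6}  [accepting]
'd' @ 2: {1,2,3,4,5,6}  [accepting]
'd' @ 3: {1,2,3,4,5,6}  [accepting]
'a' @ 4: {7,8}
'c' @ 5: {1,2,5,9}  [accepting]
'd' @ 6: {1,2,3,4,5,6}  [accepting]
'a' @ 7: {7,8}
'd' @ 8: {1,2,5,9}  [accepting]
final: {1,2,5,9}; accept 1 in set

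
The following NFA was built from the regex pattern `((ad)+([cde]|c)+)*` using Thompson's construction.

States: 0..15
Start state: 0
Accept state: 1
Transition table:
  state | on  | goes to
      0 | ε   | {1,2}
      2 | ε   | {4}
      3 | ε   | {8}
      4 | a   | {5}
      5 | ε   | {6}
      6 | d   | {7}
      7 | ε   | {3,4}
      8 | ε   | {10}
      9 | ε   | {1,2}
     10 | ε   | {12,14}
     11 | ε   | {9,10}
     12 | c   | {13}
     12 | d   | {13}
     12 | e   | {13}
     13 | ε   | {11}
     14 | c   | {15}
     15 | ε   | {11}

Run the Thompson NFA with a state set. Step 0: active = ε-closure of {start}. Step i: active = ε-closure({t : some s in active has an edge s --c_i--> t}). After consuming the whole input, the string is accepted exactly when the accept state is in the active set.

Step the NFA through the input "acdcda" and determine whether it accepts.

S₀ = ε-closure({0}) = {0,1,2,4}
'a' @ 1: {5,6}
'c' @ 2: {}  — state set empty
rest 'dcda' ignored (set empty)
after full input: {}  (accept=1 not in)

Answer: REJECT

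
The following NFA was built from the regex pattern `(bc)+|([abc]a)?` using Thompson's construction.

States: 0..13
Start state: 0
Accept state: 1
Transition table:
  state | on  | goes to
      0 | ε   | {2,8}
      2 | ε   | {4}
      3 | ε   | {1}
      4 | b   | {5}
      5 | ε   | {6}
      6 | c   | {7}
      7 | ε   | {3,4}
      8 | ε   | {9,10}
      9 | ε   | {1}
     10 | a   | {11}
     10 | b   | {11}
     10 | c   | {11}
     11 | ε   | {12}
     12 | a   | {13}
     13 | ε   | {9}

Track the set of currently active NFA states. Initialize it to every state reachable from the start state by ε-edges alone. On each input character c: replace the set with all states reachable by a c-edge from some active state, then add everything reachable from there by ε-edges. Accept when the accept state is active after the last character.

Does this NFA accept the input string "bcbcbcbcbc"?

S₀ = ε-closure({0}) = {0,1,2,4,8,9,10}
'b' @ 1: {5,6,11,12}
'c' @ 2: {1,3,4,7}  [accepting]
'b' @ 3: {5,6}
'c' @ 4: {1,3,4,7}  [accepting]
'b' @ 5: {5,6}
'c' @ 6: {1,3,4,7}  [accepting]
'b' @ 7: {5,6}
'c' @ 8: {1,3,4,7}  [accepting]
'b' @ 9: {5,6}
'c' @ 10: {1,3,4,7}  [accepting]
after full input: {1,3,4,7}  (accept=1 in)

Answer: ACCEPT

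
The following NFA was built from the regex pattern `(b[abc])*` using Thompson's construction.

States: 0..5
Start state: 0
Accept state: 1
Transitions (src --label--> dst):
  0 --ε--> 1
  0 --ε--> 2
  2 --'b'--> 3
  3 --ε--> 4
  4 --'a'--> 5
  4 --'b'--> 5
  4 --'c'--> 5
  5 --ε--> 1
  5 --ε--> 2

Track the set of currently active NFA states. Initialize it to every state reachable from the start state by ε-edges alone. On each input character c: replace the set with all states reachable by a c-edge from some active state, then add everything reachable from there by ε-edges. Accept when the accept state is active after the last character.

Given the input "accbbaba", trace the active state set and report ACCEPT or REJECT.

Answer: REJECT

Trace:
initial (ε-close {0}): {0,1,2}
'a' @ 1: {}  — state set empty
rest 'ccbbaba' ignored (set empty)
end set {} — state 1 not in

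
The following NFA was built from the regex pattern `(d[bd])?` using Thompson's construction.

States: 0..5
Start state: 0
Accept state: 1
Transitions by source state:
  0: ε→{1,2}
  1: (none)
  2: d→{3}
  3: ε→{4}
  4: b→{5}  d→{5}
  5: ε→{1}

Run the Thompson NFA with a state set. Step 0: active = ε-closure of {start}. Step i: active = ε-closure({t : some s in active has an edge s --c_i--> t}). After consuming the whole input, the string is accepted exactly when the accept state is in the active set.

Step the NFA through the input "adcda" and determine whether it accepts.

initial (ε-close {0}): {0,1,2}
'a' @ 1: {}  — dead — no transitions
rest 'dcda' ignored (set empty)
end set {} — state 1 not in

Answer: REJECT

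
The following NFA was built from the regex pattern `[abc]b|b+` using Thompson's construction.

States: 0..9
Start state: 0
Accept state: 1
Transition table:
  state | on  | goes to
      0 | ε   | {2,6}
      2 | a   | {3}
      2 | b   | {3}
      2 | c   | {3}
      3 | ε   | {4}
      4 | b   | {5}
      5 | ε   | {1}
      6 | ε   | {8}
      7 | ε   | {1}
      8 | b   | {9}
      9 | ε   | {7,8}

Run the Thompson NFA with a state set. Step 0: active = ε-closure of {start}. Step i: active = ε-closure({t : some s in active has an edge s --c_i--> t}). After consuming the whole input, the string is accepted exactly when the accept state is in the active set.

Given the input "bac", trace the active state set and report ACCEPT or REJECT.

Answer: REJECT

Derivation:
start: ε-closure({0}) = {0,2,6,8}
'b' @ 1: {1,3,4,7,8,9}  (accept∈set)
'a' @ 2: {}  — no active states
rest 'c' ignored (set empty)
after full input: {}  (accept=1 not in)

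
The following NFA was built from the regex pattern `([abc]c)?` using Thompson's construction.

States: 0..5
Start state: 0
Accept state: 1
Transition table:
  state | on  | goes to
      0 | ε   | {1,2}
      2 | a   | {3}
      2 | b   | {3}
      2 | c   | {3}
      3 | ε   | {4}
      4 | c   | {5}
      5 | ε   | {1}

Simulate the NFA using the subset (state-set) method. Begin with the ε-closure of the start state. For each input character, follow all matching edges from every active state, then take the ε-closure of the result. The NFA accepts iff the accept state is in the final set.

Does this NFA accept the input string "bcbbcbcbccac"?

Answer: REJECT

Steps:
initial (ε-close {0}): {0,1,2}
'b' @ 1: {3,4}
'c' @ 2: {1,5}  [accepting]
'b' @ 3: {}  — dead — no transitions
rest 'bcbcbccac' ignored (set empty)
after full input: {}  (accept=1 not in)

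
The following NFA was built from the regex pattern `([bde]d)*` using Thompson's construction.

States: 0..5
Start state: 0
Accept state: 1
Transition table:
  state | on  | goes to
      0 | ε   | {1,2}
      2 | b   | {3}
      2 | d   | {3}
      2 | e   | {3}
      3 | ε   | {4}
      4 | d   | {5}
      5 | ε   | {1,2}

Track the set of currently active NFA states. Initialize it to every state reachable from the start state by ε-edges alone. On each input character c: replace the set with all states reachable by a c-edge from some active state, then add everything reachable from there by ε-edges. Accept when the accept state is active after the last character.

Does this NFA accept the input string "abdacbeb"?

Answer: REJECT

Steps:
initial (ε-close {0}): {0,1,2}
'a' @ 1: {}  — dead — no transitions
rest 'bdacbeb' ignored (set empty)
after full input: {}  (accept=1 not in)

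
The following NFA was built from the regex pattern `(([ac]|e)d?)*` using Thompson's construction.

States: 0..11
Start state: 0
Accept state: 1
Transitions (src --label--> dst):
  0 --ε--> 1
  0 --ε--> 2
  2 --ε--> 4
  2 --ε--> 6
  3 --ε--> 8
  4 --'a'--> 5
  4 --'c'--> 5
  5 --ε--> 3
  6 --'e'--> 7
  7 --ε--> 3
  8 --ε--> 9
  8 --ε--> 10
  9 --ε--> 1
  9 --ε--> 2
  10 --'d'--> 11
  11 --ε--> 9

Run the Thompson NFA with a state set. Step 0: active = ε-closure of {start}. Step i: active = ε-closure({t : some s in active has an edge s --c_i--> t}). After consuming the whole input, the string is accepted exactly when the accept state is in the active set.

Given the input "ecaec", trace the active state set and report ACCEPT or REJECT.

Answer: ACCEPT

Trace:
start: ε-closure({0}) = {0,1,2,4,6}
'e' @ 1: {1,2,3,4,6,7,8,9,10}  ✓accept
'c' @ 2: {1,2,3,4,5,6,8,9,10}  ✓accept
'a' @ 3: {1,2,3,4,5,6,8,9,10}  ✓accept
'e' @ 4: {1,2,3,4,6,7,8,9,10}  ✓accept
'c' @ 5: {1,2,3,4,5,6,8,9,10}  ✓accept
end set {1,2,3,4,5,6,8,9,10} — state 1 in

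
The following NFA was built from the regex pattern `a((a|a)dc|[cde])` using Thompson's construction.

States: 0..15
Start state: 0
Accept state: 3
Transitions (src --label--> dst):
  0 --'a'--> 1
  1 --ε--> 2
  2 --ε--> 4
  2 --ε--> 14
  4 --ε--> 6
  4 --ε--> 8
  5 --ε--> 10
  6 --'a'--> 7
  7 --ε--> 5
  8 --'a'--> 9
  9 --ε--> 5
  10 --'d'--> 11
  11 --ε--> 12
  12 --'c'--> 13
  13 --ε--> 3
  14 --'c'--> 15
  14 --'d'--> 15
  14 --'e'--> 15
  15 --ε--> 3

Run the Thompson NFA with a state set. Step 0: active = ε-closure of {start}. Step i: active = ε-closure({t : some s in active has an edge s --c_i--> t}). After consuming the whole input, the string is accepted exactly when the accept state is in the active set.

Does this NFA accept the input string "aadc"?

Answer: ACCEPT

Derivation:
initial (ε-close {0}): {0}
'a' @ 1: {1,2,4,6,8,14}
'a' @ 2: {5,7,9,10}
'd' @ 3: {11,12}
'c' @ 4: {3,13}  [accepting]
end set {3,13} — state 3 in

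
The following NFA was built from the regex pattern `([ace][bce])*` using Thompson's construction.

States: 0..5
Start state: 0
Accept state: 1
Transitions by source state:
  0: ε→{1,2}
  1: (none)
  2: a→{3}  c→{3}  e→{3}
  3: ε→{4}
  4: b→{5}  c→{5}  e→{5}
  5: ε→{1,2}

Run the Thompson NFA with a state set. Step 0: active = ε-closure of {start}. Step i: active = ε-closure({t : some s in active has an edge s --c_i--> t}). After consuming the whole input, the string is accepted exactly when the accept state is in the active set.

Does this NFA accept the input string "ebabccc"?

Answer: REJECT

Derivation:
start: ε-closure({0}) = {0,1,2}
'e' @ 1: {3,4}
'b' @ 2: {1,2,5}  [accepting]
'a' @ 3: {3,4}
'b' @ 4: {1,2,5}  [accepting]
'c' @ 5: {3,4}
'c' @ 6: {1,2,5}  [accepting]
'c' @ 7: {3,4}
end set {3,4} — state 1 not in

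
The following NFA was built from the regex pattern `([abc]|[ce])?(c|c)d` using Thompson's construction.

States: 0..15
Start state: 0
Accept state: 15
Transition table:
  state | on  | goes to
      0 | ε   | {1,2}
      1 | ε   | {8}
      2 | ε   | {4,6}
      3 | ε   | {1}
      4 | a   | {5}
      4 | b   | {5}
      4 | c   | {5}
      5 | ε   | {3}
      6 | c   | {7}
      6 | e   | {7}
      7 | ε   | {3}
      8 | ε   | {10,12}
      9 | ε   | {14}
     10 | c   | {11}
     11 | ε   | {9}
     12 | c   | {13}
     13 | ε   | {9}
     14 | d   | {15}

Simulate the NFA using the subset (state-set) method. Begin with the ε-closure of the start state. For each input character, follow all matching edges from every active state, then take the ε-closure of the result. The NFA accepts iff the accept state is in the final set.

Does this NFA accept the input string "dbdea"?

Answer: REJECT

Trace:
initial (ε-close {0}): {0,1,2,4,6,8,10,12}
'd' @ 1: {}  — no active states
rest 'bdea' ignored (set empty)
final: {}; accept 15 not in set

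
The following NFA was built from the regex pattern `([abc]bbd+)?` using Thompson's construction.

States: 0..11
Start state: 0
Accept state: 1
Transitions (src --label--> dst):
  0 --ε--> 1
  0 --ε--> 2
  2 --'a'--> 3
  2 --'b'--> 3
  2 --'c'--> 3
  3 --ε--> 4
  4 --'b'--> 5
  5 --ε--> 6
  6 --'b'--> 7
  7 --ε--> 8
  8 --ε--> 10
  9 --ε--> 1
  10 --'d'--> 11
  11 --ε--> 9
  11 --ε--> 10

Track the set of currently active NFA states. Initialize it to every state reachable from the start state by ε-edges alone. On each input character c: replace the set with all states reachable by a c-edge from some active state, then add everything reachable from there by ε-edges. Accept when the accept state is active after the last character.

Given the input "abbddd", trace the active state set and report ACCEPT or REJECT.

Answer: ACCEPT

Trace:
S₀ = ε-closure({0}) = {0,1,2}
'a' @ 1: {3,4}
'b' @ 2: {5,6}
'b' @ 3: {7,8,10}
'd' @ 4: {1,9,10,11}  ✓accept
'd' @ 5: {1,9,10,11}  ✓accept
'd' @ 6: {1,9,10,11}  ✓accept
final: {1,9,10,11}; accept 1 in set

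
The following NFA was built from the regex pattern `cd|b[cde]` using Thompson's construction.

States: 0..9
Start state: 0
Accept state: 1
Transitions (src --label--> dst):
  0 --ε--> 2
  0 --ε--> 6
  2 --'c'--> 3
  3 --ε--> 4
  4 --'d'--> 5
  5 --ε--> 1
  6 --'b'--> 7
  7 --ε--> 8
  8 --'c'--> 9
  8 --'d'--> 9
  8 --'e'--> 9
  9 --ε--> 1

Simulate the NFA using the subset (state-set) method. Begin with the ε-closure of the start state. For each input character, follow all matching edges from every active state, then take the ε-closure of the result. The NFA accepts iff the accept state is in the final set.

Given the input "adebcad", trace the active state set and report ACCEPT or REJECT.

start: ε-closure({0}) = {0,2,6}
'a' @ 1: {}  — state set empty
rest 'debcad' ignored (set empty)
after full input: {}  (accept=1 not in)

Answer: REJECT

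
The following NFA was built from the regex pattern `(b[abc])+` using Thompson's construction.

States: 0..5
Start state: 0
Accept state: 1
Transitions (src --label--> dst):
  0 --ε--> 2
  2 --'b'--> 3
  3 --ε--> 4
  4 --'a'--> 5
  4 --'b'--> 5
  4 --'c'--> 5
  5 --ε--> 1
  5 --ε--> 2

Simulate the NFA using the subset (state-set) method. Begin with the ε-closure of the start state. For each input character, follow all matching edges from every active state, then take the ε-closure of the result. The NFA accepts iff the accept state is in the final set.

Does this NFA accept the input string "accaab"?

initial (ε-close {0}): {0,2}
'a' @ 1: {}  — no active states
rest 'ccaab' ignored (set empty)
after full input: {}  (accept=1 not in)

Answer: REJECT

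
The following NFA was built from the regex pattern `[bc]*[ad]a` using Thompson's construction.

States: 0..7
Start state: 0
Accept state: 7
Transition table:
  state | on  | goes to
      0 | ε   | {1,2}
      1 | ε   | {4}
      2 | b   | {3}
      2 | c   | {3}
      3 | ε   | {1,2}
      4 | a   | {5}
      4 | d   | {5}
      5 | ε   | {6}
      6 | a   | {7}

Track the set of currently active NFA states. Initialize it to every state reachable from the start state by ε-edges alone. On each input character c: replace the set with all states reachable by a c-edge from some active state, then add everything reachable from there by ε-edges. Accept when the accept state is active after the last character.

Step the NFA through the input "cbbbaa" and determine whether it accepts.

Answer: ACCEPT

Steps:
initial (ε-close {0}): {0,1,2,4}
'c' @ 1: {1,2,3,4}
'b' @ 2: {1,2,3,4}
'b' @ 3: {1,2,3,4}
'b' @ 4: {1,2,3,4}
'a' @ 5: {5,6}
'a' @ 6: {7}  ✓accept
end set {7} — state 7 in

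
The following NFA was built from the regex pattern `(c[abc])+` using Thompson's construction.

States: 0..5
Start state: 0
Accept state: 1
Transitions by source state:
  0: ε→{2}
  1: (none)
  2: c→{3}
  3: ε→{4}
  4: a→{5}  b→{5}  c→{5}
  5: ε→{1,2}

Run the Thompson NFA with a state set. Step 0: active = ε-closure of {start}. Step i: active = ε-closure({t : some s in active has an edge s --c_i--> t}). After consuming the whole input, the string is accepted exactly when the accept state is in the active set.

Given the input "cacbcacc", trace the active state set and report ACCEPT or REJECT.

S₀ = ε-closure({0}) = {0,2}
'c' @ 1: {3,4}
'a' @ 2: {1,2,5}  ✓accept
'c' @ 3: {3,4}
'b' @ 4: {1,2,5}  ✓accept
'c' @ 5: {3,4}
'a' @ 6: {1,2,5}  ✓accept
'c' @ 7: {3,4}
'c' @ 8: {1,2,5}  ✓accept
end set {1,2,5} — state 1 in

Answer: ACCEPT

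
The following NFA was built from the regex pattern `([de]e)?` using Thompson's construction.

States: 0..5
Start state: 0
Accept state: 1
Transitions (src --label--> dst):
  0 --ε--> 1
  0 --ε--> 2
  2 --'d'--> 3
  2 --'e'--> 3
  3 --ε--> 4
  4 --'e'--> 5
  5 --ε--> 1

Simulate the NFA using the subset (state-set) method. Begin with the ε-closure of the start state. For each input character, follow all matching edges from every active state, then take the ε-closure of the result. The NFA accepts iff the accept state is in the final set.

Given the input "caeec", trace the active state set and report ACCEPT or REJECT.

S₀ = ε-closure({0}) = {0,1,2}
'c' @ 1: {}  — no active states
rest 'aeec' ignored (set empty)
final: {}; accept 1 not in set

Answer: REJECT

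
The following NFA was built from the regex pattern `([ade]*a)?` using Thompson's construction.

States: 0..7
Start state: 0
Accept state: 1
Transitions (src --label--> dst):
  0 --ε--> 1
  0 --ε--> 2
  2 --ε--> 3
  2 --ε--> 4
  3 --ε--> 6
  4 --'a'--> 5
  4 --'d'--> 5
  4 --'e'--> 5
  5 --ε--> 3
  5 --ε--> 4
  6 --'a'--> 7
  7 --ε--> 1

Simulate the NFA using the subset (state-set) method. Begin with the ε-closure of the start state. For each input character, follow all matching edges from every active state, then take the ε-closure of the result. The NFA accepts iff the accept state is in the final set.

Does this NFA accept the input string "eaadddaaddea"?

S₀ = ε-closure({0}) = {0,1,2,3,4,6}
'e' @ 1: {3,4,5,6}
'a' @ 2: {1,3,4,5,6,7}  (accept∈set)
'a' @ 3: {1,3,4,5,6,7}  (accept∈set)
'd' @ 4: {3,4,5,6}
'd' @ 5: {3,4,5,6}
'd' @ 6: {3,4,5,6}
'a' @ 7: {1,3,4,5,6,7}  (accept∈set)
'a' @ 8: {1,3,4,5,6,7}  (accept∈set)
'd' @ 9: {3,4,5,6}
'd' @ 10: {3,4,5,6}
'e' @ 11: {3,4,5,6}
'a' @ 12: {1,3,4,5,6,7}  (accept∈set)
after full input: {1,3,4,5,6,7}  (accept=1 in)

Answer: ACCEPT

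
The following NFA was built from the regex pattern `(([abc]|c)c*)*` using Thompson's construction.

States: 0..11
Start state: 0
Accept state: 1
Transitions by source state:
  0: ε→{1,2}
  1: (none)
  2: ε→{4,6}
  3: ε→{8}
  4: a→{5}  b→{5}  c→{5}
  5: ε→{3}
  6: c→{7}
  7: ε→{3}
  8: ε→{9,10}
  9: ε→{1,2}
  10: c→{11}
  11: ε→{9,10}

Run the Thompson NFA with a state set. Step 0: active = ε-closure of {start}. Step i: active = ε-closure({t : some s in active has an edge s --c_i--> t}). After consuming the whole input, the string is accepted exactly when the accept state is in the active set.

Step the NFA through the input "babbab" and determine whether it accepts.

Answer: ACCEPT

Steps:
start: ε-closure({0}) = {0,1,2,4,6}
'b' @ 1: {1,2,3,4,5,6,8,9,10}  [accepting]
'a' @ 2: {1,2,3,4,5,6,8,9,10}  [accepting]
'b' @ 3: {1,2,3,4,5,6,8,9,10}  [accepting]
'b' @ 4: {1,2,3,4,5,6,8,9,10}  [accepting]
'a' @ 5: {1,2,3,4,5,6,8,9,10}  [accepting]
'b' @ 6: {1,2,3,4,5,6,8,9,10}  [accepting]
after full input: {1,2,3,4,5,6,8,9,10}  (accept=1 in)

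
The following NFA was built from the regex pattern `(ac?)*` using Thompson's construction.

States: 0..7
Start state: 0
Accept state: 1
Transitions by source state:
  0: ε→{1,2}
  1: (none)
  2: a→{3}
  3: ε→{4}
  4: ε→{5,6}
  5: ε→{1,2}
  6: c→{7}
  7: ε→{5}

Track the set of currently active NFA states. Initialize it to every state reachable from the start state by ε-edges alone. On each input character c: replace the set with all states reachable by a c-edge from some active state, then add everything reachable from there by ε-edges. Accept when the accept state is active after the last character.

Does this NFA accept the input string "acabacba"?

start: ε-closure({0}) = {0,1,2}
'a' @ 1: {1,2,3,4,5,6}  (accept∈set)
'c' @ 2: {1,2,5,7}  (accept∈set)
'a' @ 3: {1,2,3,4,5,6}  (accept∈set)
'b' @ 4: {}  — state set empty
rest 'acba' ignored (set empty)
after full input: {}  (accept=1 not in)

Answer: REJECT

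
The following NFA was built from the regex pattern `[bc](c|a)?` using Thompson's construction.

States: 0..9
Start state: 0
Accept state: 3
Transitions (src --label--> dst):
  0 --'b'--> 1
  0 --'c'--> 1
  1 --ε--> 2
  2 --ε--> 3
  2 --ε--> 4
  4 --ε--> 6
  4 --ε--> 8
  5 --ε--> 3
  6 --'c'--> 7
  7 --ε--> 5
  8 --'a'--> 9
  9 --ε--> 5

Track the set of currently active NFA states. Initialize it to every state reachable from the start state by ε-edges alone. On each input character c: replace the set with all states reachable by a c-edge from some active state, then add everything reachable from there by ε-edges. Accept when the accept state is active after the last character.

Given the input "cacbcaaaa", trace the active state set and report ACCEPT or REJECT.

S₀ = ε-closure({0}) = {0}
'c' @ 1: {1,2,3,4,6,8}  (accept∈set)
'a' @ 2: {3,5,9}  (accept∈set)
'c' @ 3: {}  — dead — no transitions
rest 'bcaaaa' ignored (set empty)
after full input: {}  (accept=3 not in)

Answer: REJECT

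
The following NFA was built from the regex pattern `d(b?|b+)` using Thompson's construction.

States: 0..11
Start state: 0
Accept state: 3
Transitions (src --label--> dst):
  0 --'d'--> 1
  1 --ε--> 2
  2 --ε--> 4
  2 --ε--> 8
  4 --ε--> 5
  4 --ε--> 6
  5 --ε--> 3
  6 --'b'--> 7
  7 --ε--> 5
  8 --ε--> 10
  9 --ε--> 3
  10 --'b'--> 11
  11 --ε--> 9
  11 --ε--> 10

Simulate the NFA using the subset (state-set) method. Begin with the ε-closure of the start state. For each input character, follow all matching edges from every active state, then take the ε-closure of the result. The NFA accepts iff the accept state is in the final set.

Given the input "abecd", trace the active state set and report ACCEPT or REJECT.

S₀ = ε-closure({0}) = {0}
'a' @ 1: {}  — no active states
rest 'becd' ignored (set empty)
after full input: {}  (accept=3 not in)

Answer: REJECT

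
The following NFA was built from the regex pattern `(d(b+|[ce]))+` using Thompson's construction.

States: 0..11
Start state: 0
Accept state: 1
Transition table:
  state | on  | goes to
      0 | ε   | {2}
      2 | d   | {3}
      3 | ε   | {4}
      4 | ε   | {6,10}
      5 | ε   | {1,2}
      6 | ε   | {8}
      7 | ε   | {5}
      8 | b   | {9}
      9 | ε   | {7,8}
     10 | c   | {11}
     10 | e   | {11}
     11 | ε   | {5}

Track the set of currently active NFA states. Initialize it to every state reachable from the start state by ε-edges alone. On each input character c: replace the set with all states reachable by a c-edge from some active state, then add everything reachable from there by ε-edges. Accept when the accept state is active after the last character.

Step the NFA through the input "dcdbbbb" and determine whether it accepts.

Answer: ACCEPT

Trace:
S₀ = ε-closure({0}) = {0,2}
'd' @ 1: {3,4,6,8,10}
'c' @ 2: {1,2,5,11}  [accepting]
'd' @ 3: {3,4,6,8,10}
'b' @ 4: {1,2,5,7,8,9}  [accepting]
'b' @ 5: {1,2,5,7,8,9}  [accepting]
'b' @ 6: {1,2,5,7,8,9}  [accepting]
'b' @ 7: {1,2,5,7,8,9}  [accepting]
final: {1,2,5,7,8,9}; accept 1 in set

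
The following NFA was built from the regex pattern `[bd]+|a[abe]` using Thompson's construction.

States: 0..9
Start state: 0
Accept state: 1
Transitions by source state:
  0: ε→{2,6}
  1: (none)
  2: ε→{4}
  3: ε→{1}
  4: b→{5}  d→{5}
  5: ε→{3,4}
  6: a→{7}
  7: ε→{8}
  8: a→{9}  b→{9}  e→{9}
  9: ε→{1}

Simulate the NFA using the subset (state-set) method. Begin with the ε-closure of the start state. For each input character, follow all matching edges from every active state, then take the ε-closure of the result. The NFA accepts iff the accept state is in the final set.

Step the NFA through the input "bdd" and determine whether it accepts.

Answer: ACCEPT

Trace:
S₀ = ε-closure({0}) = {0,2,4,6}
'b' @ 1: {1,3,4,5}  ✓accept
'd' @ 2: {1,3,4,5}  ✓accept
'd' @ 3: {1,3,4,5}  ✓accept
end set {1,3,4,5} — state 1 in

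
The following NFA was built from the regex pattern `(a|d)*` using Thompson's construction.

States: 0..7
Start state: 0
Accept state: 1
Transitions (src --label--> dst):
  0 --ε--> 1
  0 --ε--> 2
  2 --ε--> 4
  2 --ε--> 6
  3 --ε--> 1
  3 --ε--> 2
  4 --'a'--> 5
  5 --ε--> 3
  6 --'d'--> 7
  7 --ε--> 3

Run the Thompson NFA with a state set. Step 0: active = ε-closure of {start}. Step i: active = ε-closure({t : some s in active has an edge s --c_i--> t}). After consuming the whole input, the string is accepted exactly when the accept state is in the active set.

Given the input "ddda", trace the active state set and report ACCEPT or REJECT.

start: ε-closure({0}) = {0,1,2,4,6}
'd' @ 1: {1,2,3,4,6,7}  [accepting]
'd' @ 2: {1,2,3,4,6,7}  [accepting]
'd' @ 3: {1,2,3,4,6,7}  [accepting]
'a' @ 4: {1,2,3,4,5,6}  [accepting]
end set {1,2,3,4,5,6} — state 1 in

Answer: ACCEPT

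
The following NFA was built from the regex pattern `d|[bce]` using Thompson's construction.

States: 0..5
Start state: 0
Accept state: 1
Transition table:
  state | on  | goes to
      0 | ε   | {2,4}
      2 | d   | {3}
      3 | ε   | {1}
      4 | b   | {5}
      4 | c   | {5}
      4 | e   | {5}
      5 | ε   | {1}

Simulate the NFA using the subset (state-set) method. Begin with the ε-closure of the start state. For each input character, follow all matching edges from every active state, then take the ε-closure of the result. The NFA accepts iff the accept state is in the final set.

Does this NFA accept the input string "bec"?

Answer: REJECT

Steps:
start: ε-closure({0}) = {0,2,4}
'b' @ 1: {1,5}  (accept∈set)
'e' @ 2: {}  — no active states
rest 'c' ignored (set empty)
end set {} — state 1 not in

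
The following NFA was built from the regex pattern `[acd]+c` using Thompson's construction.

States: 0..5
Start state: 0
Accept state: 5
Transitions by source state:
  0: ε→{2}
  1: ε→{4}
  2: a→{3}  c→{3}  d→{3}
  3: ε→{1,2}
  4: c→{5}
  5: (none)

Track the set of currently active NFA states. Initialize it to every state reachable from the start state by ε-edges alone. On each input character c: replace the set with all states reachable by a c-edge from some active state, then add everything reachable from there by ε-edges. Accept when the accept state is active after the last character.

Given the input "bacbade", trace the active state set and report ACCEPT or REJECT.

Answer: REJECT

Steps:
S₀ = ε-closure({0}) = {0,2}
'b' @ 1: {}  — state set empty
rest 'acbade' ignored (set empty)
final: {}; accept 5 not in set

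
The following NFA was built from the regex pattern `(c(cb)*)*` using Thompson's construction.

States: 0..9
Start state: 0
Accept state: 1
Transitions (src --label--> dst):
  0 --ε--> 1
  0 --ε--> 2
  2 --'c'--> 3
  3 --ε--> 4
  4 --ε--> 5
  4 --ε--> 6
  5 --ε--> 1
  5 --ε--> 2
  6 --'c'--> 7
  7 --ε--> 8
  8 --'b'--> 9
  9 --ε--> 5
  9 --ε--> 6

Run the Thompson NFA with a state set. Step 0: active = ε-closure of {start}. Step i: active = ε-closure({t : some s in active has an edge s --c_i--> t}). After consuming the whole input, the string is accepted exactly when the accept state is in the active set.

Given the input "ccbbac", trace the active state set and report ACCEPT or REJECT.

start: ε-closure({0}) = {0,1,2}
'c' @ 1: {1,2,3,4,5,6}  [accepting]
'c' @ 2: {1,2,3,4,5,6,7,8}  [accepting]
'b' @ 3: {1,2,5,6,9}  [accepting]
'b' @ 4: {}  — no active states
rest 'ac' ignored (set empty)
after full input: {}  (accept=1 not in)

Answer: REJECT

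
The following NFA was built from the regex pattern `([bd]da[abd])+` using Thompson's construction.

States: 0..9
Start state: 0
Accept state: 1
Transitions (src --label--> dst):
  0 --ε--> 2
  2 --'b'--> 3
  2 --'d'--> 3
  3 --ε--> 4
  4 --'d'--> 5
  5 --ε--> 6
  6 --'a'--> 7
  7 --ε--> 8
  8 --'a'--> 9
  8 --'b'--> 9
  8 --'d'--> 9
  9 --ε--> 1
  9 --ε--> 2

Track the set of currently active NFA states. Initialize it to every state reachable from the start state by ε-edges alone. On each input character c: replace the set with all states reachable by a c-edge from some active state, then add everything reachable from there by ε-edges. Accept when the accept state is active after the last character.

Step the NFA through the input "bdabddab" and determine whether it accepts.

Answer: ACCEPT

Steps:
start: ε-closure({0}) = {0,2}
'b' @ 1: {3,4}
'd' @ 2: {5,6}
'a' @ 3: {7,8}
'b' @ 4: {1,2,9}  (accept∈set)
'd' @ 5: {3,4}
'd' @ 6: {5,6}
'a' @ 7: {7,8}
'b' @ 8: {1,2,9}  (accept∈set)
after full input: {1,2,9}  (accept=1 in)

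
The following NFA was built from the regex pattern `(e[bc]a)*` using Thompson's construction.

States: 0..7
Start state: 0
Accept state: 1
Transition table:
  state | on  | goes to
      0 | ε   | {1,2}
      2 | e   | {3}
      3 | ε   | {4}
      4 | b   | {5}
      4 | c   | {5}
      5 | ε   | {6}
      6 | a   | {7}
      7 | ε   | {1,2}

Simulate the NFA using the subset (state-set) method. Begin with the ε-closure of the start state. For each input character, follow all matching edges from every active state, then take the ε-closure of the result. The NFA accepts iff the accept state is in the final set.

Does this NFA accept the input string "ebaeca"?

Answer: ACCEPT

Trace:
S₀ = ε-closure({0}) = {0,1,2}
'e' @ 1: {3,4}
'b' @ 2: {5,6}
'a' @ 3: {1,2,7}  (accept∈set)
'e' @ 4: {3,4}
'c' @ 5: {5,6}
'a' @ 6: {1,2,7}  (accept∈set)
end set {1,2,7} — state 1 in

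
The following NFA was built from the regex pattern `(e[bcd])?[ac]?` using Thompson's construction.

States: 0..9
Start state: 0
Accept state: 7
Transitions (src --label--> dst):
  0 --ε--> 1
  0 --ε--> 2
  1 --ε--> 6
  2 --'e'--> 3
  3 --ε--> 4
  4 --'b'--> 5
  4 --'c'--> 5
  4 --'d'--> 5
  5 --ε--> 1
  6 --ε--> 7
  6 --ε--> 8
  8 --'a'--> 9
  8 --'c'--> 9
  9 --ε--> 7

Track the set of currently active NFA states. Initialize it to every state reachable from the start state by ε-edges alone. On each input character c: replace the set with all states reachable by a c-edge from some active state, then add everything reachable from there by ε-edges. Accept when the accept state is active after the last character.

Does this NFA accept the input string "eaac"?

initial (ε-close {0}): {0,1,2,6,7,8}
'e' @ 1: {3,4}
'a' @ 2: {}  — dead — no transitions
rest 'ac' ignored (set empty)
end set {} — state 7 not in

Answer: REJECT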